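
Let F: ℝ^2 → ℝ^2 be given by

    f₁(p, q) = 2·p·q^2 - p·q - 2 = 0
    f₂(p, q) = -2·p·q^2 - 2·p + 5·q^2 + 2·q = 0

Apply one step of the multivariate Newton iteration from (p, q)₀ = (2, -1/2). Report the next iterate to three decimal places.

(-0.036, -0.839)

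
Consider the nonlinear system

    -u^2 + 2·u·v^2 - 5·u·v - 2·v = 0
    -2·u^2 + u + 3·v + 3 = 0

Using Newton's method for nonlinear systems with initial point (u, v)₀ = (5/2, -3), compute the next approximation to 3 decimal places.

(1.030, -2.077)

At (5/2, -3): F = (82.250, -16.000).
Jacobian J = [[-2·u + 2·v^2 - 5·v, 4·u·v - 5·u - 2], [-4·u + 1, 3]].
At the point, J = [[28.000, -44.500], [-9.000, 3.000]] (det J = -316.500).
Solving J·Δ = −F gives Δ = (-1.470, 0.923).
Then the next iterate is (u, v)₁ = (1.030, -2.077).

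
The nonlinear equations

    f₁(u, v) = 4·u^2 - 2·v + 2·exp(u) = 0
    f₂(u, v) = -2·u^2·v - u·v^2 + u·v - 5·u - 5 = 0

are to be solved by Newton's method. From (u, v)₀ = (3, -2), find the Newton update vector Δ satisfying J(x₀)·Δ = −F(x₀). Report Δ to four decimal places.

(-1.4684, -7.0299)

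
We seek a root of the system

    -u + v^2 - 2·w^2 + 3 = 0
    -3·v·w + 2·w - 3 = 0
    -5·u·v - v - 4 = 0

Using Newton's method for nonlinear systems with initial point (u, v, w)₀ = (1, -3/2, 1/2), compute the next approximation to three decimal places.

At (1, -3/2, 1/2): F = (3.750, 0.250, 5.000).
Jacobian J = [[-1, 2·v, -4·w], [0, -3·w, -3·v + 2], [-5·v, -5·u - 1, 0]].
At the point, J = [[-1.000, -3.000, -2.000], [0.000, -1.500, 6.500], [7.500, -6.000, 0.000]] (det J = -207.750).
Solving J·Δ = −F gives Δ = (0.177, 1.054, 0.205).
Then the next iterate is (u, v, w)₁ = (1.177, -0.446, 0.705).

(1.177, -0.446, 0.705)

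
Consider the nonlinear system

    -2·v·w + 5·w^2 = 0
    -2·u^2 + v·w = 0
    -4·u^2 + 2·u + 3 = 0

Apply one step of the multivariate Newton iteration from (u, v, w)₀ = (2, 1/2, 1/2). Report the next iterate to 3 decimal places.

(1.357, 4.821, 1.393)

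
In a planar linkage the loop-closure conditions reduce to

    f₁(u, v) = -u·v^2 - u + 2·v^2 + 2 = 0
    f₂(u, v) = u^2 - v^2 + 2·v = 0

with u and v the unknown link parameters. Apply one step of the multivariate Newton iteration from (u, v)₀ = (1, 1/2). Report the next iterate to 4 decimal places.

(0.8462, -0.9423)

At (1, 1/2): F = (1.2500, 1.7500).
Jacobian J = [[-v^2 - 1, -2·u·v + 4·v], [2·u, -2·v + 2]].
At the point, J = [[-1.2500, 1.0000], [2.0000, 1.0000]] (det J = -3.2500).
Solving J·Δ = −F gives Δ = (-0.1538, -1.4423).
Then the next iterate is (u, v)₁ = (0.8462, -0.9423).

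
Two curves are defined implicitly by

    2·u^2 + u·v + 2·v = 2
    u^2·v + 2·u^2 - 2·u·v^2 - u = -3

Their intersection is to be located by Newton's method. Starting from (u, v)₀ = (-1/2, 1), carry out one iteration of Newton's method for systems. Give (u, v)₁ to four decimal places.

At (-1/2, 1): F = (0.0000, 5.2500).
Jacobian J = [[4·u + v, u + 2], [2·u·v + 4·u - 2·v^2 - 1, u^2 - 4·u·v]].
At the point, J = [[-1.0000, 1.5000], [-6.0000, 2.2500]] (det J = 6.7500).
Solving J·Δ = −F gives Δ = (1.1667, 0.7778).
Then the next iterate is (u, v)₁ = (0.6667, 1.7778).

(0.6667, 1.7778)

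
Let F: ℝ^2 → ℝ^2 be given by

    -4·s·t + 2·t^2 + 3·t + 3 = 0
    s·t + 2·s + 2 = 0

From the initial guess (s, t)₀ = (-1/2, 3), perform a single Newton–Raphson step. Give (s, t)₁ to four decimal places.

At (-1/2, 3): F = (36.0000, -0.5000).
Jacobian J = [[-4·t, -4·s + 4·t + 3], [t + 2, s]].
At the point, J = [[-12.0000, 17.0000], [5.0000, -0.5000]] (det J = -79.0000).
Solving J·Δ = −F gives Δ = (-0.1203, -2.2025).
Then the next iterate is (s, t)₁ = (-0.6203, 0.7975).

(-0.6203, 0.7975)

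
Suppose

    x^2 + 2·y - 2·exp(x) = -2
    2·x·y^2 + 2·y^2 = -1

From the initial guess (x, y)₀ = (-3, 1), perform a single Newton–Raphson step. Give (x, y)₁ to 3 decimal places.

(-0.830, 1.167)

At (-3, 1): F = (12.90043, -3.000).
Jacobian J = [[2·x - 2·exp(x), 2], [2·y^2, 4·x·y + 4·y]].
At the point, J = [[-6.09957, 2.000], [2.000, -8.000]] (det J = 44.79659).
Solving J·Δ = −F gives Δ = (2.170, 0.167).
Then the next iterate is (x, y)₁ = (-0.830, 1.167).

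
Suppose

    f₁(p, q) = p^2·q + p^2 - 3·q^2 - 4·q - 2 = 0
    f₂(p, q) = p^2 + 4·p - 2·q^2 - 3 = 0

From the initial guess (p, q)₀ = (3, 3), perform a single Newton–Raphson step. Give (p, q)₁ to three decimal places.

At (3, 3): F = (-5.000, 0.000).
Jacobian J = [[2·p·q + 2·p, p^2 - 6·q - 4], [2·p + 4, -4·q]].
At the point, J = [[24.000, -13.000], [10.000, -12.000]] (det J = -158.000).
Solving J·Δ = −F gives Δ = (0.380, 0.316).
Then the next iterate is (p, q)₁ = (3.380, 3.316).

(3.380, 3.316)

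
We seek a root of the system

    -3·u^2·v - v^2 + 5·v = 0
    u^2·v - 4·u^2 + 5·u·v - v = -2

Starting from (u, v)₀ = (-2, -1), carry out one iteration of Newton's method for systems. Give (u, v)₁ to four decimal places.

(-1.5157, -0.9623)

At (-2, -1): F = (6.0000, -7.0000).
Jacobian J = [[-6·u·v, -3·u^2 - 2·v + 5], [2·u·v - 8·u + 5·v, u^2 + 5·u - 1]].
At the point, J = [[-12.0000, -5.0000], [15.0000, -7.0000]] (det J = 159.0000).
Solving J·Δ = −F gives Δ = (0.4843, 0.0377).
Then the next iterate is (u, v)₁ = (-1.5157, -0.9623).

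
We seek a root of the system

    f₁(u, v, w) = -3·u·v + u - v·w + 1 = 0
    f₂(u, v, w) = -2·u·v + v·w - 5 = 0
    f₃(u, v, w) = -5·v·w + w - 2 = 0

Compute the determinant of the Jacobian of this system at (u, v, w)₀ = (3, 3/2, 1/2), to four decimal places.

35.7500

J = [[-3·v + 1, -3·u - w, -v], [-2·v, -2·u + w, v], [0, -5·w, -5·v + 1]].
At the point, J = [[-3.5000, -9.5000, -1.5000], [-3.0000, -5.5000, 1.5000], [0.0000, -2.5000, -6.5000]].
det J = 35.7500.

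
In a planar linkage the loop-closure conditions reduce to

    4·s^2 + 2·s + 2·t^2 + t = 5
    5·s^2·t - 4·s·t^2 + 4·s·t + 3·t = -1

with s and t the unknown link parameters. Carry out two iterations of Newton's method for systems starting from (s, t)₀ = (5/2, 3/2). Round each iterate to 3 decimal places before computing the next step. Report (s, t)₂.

At (5/2, 3/2): F = (31.000, 44.875).
Jacobian J = [[8·s + 2, 4·t + 1], [10·s·t - 4·t^2 + 4·t, 5·s^2 - 8·s·t + 4·s + 3]].
At the point, J = [[22.000, 7.000], [34.500, 14.250]] (det J = 72.000).
Solving J·Δ = −F gives Δ = (-1.773, 1.142).
Then the next iterate is (s, t)₁ = (0.727, 2.642).
Round to (0.727, 2.642) and repeat: F = (15.17044, 3.29249), J = [[7.816, 11.568], [1.85468, -6.81523]].
Δ = (-1.893, -0.032), so (s, t)₂ = (-1.166, 2.610).

(-1.166, 2.610)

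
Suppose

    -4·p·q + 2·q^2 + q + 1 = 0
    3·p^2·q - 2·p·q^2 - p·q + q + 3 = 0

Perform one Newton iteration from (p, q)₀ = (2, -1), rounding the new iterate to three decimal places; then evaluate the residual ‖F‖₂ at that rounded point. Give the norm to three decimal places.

At (2, -1): F = (10.000, -12.000).
Jacobian J = [[-4·q, -4·p + 4·q + 1], [6·p·q - 2·q^2 - q, 3·p^2 - 4·p·q - p + 1]].
At the point, J = [[4.000, -11.000], [-13.000, 19.000]] (det J = -67.000).
Solving J·Δ = −F gives Δ = (0.866, 1.224).
Then the next iterate is (p, q)₁ = (2.866, 0.224).
Re-evaluating at (2.866, 0.224): F = (-1.24358, 7.81419), so ‖F‖₂ = 7.913.

7.913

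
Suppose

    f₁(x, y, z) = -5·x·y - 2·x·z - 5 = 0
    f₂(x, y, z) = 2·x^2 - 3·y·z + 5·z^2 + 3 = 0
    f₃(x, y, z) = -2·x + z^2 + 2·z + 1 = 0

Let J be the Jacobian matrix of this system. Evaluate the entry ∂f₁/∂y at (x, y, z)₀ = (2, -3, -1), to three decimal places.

∂f₁/∂y = -5·x.
At (2, -3, -1) this is -10.000.

-10.000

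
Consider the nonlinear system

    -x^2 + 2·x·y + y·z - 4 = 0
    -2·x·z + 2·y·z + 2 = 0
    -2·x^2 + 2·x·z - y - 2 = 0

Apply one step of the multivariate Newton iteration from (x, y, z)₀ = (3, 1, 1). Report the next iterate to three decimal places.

(1.621, 1.040, 1.209)

At (3, 1, 1): F = (-6.000, -2.000, -15.000).
Jacobian J = [[-2·x + 2·y, 2·x + z, y], [-2·z, 2·z, -2·x + 2·y], [-4·x + 2·z, -1, 2·x]].
At the point, J = [[-4.000, 7.000, 1.000], [-2.000, 2.000, -4.000], [-10.000, -1.000, 6.000]] (det J = 354.000).
Solving J·Δ = −F gives Δ = (-1.379, 0.040, 0.209).
Then the next iterate is (x, y, z)₁ = (1.621, 1.040, 1.209).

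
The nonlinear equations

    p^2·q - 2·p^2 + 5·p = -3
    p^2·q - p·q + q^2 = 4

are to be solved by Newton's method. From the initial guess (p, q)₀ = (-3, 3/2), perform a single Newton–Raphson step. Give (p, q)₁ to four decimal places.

At (-3, 3/2): F = (-16.5000, 16.2500).
Jacobian J = [[2·p·q - 4·p + 5, p^2], [2·p·q - q, p^2 - p + 2·q]].
At the point, J = [[8.0000, 9.0000], [-10.5000, 15.0000]] (det J = 214.5000).
Solving J·Δ = −F gives Δ = (1.8357, 0.2016).
Then the next iterate is (p, q)₁ = (-1.1643, 1.7016).

(-1.1643, 1.7016)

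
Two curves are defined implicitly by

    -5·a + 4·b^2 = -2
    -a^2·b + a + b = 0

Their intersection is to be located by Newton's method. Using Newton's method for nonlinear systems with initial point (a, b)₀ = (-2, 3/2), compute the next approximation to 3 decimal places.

At (-2, 3/2): F = (21.000, -6.500).
Jacobian J = [[-5, 8·b], [-2·a·b + 1, -a^2 + 1]].
At the point, J = [[-5.000, 12.000], [7.000, -3.000]] (det J = -69.000).
Solving J·Δ = −F gives Δ = (0.217, -1.659).
Then the next iterate is (a, b)₁ = (-1.783, -0.159).

(-1.783, -0.159)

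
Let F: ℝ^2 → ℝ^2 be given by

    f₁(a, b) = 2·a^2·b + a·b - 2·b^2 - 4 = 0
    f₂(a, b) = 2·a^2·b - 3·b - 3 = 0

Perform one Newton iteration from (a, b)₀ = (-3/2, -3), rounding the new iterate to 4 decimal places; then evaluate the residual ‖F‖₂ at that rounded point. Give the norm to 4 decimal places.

9.5508

At (-3/2, -3): F = (-31.0000, -7.5000).
Jacobian J = [[4·a·b + b, 2·a^2 + a - 4·b], [4·a·b, 2·a^2 - 3]].
At the point, J = [[15.0000, 15.0000], [18.0000, 1.5000]] (det J = -247.5000).
Solving J·Δ = −F gives Δ = (0.2667, 1.8000).
Then the next iterate is (a, b)₁ = (-1.2333, -1.2000).
Re-evaluating at (-1.2333, -1.2000): F = (-9.050509, -3.050469), so ‖F‖₂ = 9.5508.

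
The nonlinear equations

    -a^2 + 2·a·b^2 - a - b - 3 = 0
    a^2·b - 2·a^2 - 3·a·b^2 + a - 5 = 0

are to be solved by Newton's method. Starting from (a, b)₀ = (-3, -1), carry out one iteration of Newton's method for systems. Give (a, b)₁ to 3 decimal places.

At (-3, -1): F = (-14.000, -26.000).
Jacobian J = [[-2·a + 2·b^2 - 1, 4·a·b - 1], [2·a·b - 4·a - 3·b^2 + 1, a^2 - 6·a·b]].
At the point, J = [[7.000, 11.000], [16.000, -9.000]] (det J = -239.000).
Solving J·Δ = −F gives Δ = (1.724, 0.176).
Then the next iterate is (a, b)₁ = (-1.276, -0.824).

(-1.276, -0.824)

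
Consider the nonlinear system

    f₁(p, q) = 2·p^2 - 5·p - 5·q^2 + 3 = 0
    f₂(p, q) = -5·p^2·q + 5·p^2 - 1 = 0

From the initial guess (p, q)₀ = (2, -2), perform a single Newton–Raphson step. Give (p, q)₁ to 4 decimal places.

(1.3651, -0.9548)

At (2, -2): F = (-19.0000, 59.0000).
Jacobian J = [[4·p - 5, -10·q], [-10·p·q + 10·p, -5·p^2]].
At the point, J = [[3.0000, 20.0000], [60.0000, -20.0000]] (det J = -1260.0000).
Solving J·Δ = −F gives Δ = (-0.6349, 1.0452).
Then the next iterate is (p, q)₁ = (1.3651, -0.9548).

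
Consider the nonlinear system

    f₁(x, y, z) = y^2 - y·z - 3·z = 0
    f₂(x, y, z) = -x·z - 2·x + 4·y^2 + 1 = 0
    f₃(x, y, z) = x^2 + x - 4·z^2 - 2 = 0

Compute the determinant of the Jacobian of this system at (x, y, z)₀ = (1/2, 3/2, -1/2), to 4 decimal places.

J = [[0, 2·y - z, -y - 3], [-z - 2, 8·y, -x], [2·x + 1, 0, -8·z]].
At the point, J = [[0.0000, 3.5000, -4.5000], [-1.5000, 12.0000, -0.5000], [2.0000, 0.0000, 4.0000]].
det J = 125.5000.

125.5000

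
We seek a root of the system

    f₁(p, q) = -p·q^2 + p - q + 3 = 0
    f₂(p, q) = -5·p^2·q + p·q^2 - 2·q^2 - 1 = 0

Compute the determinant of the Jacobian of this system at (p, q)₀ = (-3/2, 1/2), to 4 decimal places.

J = [[-q^2 + 1, -2·p·q - 1], [-10·p·q + q^2, -5·p^2 + 2·p·q - 4·q]].
At the point, J = [[0.7500, 0.5000], [7.7500, -14.7500]].
det J = -14.9375.

-14.9375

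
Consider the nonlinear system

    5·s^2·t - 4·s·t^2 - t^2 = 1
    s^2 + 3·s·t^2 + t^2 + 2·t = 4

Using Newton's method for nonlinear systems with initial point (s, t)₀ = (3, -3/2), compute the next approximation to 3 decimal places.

(1.460, -1.326)

At (3, -3/2): F = (-97.750, 24.500).
Jacobian J = [[10·s·t - 4·t^2, 5·s^2 - 8·s·t - 2·t], [2·s + 3·t^2, 6·s·t + 2·t + 2]].
At the point, J = [[-54.000, 84.000], [12.750, -28.000]] (det J = 441.000).
Solving J·Δ = −F gives Δ = (-1.540, 0.174).
Then the next iterate is (s, t)₁ = (1.460, -1.326).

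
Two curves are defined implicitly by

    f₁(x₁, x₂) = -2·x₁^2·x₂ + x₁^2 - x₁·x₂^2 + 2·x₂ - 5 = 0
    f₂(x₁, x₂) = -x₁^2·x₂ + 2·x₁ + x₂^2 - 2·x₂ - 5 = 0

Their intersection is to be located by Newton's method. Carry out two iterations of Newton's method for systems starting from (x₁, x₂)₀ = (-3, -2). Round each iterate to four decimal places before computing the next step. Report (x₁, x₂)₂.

(-1.2902, -1.5842)

At (-3, -2): F = (48.0000, 15.0000).
Jacobian J = [[-4·x₁·x₂ + 2·x₁ - x₂^2, -2·x₁^2 - 2·x₁·x₂ + 2], [-2·x₁·x₂ + 2, -x₁^2 + 2·x₂ - 2]].
At the point, J = [[-34.0000, -28.0000], [-10.0000, -15.0000]] (det J = 230.0000).
Solving J·Δ = −F gives Δ = (1.3043, 0.1304).
Then the next iterate is (x₁, x₂)₁ = (-1.6957, -1.8696).
Round to (-1.6957, -1.8696) and repeat: F = (10.815045, 4.219049), J = [[-19.567927, -10.091358], [-4.340561, -8.614598]].
Δ = (0.4055, 0.2854), so (x₁, x₂)₂ = (-1.2902, -1.5842).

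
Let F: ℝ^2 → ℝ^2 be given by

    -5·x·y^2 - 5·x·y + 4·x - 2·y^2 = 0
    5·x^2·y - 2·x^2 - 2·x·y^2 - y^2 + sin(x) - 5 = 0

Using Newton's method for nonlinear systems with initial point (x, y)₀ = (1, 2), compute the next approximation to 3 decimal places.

At (1, 2): F = (-34.000, -8.15853).
Jacobian J = [[-5·y^2 - 5·y + 4, -10·x·y - 5·x - 4·y], [10·x·y - 4·x - 2·y^2 + cos(x), 5·x^2 - 4·x·y - 2·y]].
At the point, J = [[-26.000, -33.000], [8.54030, -7.000]] (det J = 463.82998).
Solving J·Δ = −F gives Δ = (0.067, -1.083).
Then the next iterate is (x, y)₁ = (1.067, 0.917).

(1.067, 0.917)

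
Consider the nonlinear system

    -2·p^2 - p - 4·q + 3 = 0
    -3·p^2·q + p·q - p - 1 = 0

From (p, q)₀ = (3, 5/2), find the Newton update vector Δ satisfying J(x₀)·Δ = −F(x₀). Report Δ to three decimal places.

(-3.014, 2.797)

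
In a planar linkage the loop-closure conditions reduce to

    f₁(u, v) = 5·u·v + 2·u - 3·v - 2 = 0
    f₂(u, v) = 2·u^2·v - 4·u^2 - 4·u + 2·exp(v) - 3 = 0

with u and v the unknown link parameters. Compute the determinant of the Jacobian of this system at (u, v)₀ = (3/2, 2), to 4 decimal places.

249.3373

J = [[5·v + 2, 5·u - 3], [4·u·v - 8·u - 4, 2·u^2 + 2·exp(v)]].
At the point, J = [[12.0000, 4.5000], [-4.0000, 19.278112]].
det J = 249.3373.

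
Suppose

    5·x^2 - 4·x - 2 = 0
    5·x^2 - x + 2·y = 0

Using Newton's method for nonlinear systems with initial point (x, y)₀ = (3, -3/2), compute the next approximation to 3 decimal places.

(1.808, -3.712)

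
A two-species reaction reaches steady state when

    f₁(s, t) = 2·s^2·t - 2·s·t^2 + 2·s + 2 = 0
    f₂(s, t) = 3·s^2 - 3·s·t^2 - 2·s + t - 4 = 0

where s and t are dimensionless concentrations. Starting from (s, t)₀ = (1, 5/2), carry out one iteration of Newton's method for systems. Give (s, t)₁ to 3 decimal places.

At (1, 5/2): F = (-3.500, -19.250).
Jacobian J = [[4·s·t - 2·t^2 + 2, 2·s^2 - 4·s·t], [6·s - 3·t^2 - 2, -6·s·t + 1]].
At the point, J = [[-0.500, -8.000], [-14.750, -14.000]] (det J = -111.000).
Solving J·Δ = −F gives Δ = (-0.946, -0.378).
Then the next iterate is (s, t)₁ = (0.054, 2.122).

(0.054, 2.122)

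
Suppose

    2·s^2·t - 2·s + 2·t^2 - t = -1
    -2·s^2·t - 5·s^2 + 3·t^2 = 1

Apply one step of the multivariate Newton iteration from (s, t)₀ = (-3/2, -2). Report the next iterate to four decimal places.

(-1.7847, -1.5215)

At (-3/2, -2): F = (5.0000, 8.7500).
Jacobian J = [[4·s·t - 2, 2·s^2 + 4·t - 1], [-4·s·t - 10·s, -2·s^2 + 6·t]].
At the point, J = [[10.0000, -4.5000], [3.0000, -16.5000]] (det J = -151.5000).
Solving J·Δ = −F gives Δ = (-0.2847, 0.4785).
Then the next iterate is (s, t)₁ = (-1.7847, -1.5215).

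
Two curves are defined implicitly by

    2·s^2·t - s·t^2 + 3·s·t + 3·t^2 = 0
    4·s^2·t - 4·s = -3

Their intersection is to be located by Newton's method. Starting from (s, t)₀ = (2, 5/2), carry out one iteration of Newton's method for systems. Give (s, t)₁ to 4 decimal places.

(1.9855, 0.3452)

At (2, 5/2): F = (41.2500, 35.0000).
Jacobian J = [[4·s·t - t^2 + 3·t, 2·s^2 - 2·s·t + 3·s + 6·t], [8·s·t - 4, 4·s^2]].
At the point, J = [[21.2500, 19.0000], [36.0000, 16.0000]] (det J = -344.0000).
Solving J·Δ = −F gives Δ = (-0.0145, -2.1548).
Then the next iterate is (s, t)₁ = (1.9855, 0.3452).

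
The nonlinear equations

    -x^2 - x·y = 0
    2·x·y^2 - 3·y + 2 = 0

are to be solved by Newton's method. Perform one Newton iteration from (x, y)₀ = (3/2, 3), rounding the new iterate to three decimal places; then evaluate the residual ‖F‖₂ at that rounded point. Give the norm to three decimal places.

At (3/2, 3): F = (-6.750, 20.000).
Jacobian J = [[-2·x - y, -x], [2·y^2, 4·x·y - 3]].
At the point, J = [[-6.000, -1.500], [18.000, 15.000]] (det J = -63.000).
Solving J·Δ = −F gives Δ = (-1.131, 0.024).
Then the next iterate is (x, y)₁ = (0.369, 3.024).
Re-evaluating at (0.369, 3.024): F = (-1.25202, -0.32330), so ‖F‖₂ = 1.293.

1.293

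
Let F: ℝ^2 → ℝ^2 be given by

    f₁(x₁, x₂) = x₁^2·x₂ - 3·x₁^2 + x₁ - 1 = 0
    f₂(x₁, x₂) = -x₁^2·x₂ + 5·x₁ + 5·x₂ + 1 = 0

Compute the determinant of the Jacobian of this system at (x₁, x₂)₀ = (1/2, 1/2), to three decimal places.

-8.250

J = [[2·x₁·x₂ - 6·x₁ + 1, x₁^2], [-2·x₁·x₂ + 5, -x₁^2 + 5]].
At the point, J = [[-1.500, 0.250], [4.500, 4.750]].
det J = -8.250.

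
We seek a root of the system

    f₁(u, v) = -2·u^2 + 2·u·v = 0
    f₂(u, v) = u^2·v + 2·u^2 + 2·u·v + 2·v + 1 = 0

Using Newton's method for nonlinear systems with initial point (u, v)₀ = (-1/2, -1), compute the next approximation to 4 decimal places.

(-0.2083, -0.5000)

At (-1/2, -1): F = (0.5000, 0.2500).
Jacobian J = [[-4·u + 2·v, 2·u], [2·u·v + 4·u + 2·v, u^2 + 2·u + 2]].
At the point, J = [[0.0000, -1.0000], [-3.0000, 1.2500]] (det J = -3.0000).
Solving J·Δ = −F gives Δ = (0.2917, 0.5000).
Then the next iterate is (u, v)₁ = (-0.2083, -0.5000).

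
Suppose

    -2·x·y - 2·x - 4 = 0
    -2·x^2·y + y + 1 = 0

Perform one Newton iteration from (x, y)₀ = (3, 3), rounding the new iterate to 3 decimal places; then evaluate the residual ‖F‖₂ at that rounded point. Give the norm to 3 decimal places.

247.438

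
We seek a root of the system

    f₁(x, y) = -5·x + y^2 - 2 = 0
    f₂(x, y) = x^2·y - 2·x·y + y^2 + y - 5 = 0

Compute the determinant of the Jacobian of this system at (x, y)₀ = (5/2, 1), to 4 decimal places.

J = [[-5, 2·y], [2·x·y - 2·y, x^2 - 2·x + 2·y + 1]].
At the point, J = [[-5.0000, 2.0000], [3.0000, 4.2500]].
det J = -27.2500.

-27.2500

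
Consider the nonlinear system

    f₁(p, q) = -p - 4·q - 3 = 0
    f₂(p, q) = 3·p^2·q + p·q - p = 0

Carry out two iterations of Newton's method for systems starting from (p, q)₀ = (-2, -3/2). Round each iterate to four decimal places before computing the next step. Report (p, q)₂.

(-2.8387, -0.0403)

At (-2, -3/2): F = (5.0000, -13.0000).
Jacobian J = [[-1, -4], [6·p·q + q - 1, 3·p^2 + p]].
At the point, J = [[-1.0000, -4.0000], [15.5000, 10.0000]] (det J = 52.0000).
Solving J·Δ = −F gives Δ = (0.0385, 1.2404).
Then the next iterate is (p, q)₁ = (-1.9615, -0.2596).
Round to (-1.9615, -0.2596) and repeat: F = (-0.0001, -0.525714), J = [[-1.0000, -4.0000], [1.795632, 9.580947]].
Δ = (-0.8772, 0.2193), so (p, q)₂ = (-2.8387, -0.0403).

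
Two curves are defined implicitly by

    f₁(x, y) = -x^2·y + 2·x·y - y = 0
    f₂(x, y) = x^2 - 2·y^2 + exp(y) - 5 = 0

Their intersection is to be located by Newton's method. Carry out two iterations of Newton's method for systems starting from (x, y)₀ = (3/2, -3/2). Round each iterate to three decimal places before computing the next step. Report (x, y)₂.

At (3/2, -3/2): F = (0.375, -7.02687).
Jacobian J = [[-2·x·y + 2·y, -x^2 + 2·x - 1], [2·x, -4·y + exp(y)]].
At the point, J = [[1.500, -0.250], [3.000, 6.22313]] (det J = 10.08470).
Solving J·Δ = −F gives Δ = (-0.057, 1.157).
Then the next iterate is (x, y)₁ = (1.443, -0.343).
Round to (1.443, -0.343) and repeat: F = (0.06731, -2.44341), J = [[0.30390, -0.19625], [2.886, 2.08164]].
Δ = (0.283, 0.781), so (x, y)₂ = (1.726, 0.438).

(1.726, 0.438)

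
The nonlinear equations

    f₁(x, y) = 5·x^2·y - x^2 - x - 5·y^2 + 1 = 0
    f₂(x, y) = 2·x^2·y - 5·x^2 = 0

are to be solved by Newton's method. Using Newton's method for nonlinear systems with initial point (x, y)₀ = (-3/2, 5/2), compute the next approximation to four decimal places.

(-1.5810, 2.5000)

At (-3/2, 5/2): F = (-2.8750, 0.0000).
Jacobian J = [[10·x·y - 2·x - 1, 5·x^2 - 10·y], [4·x·y - 10·x, 2·x^2]].
At the point, J = [[-35.5000, -13.7500], [0.0000, 4.5000]] (det J = -159.7500).
Solving J·Δ = −F gives Δ = (-0.0810, 0.0000).
Then the next iterate is (x, y)₁ = (-1.5810, 2.5000).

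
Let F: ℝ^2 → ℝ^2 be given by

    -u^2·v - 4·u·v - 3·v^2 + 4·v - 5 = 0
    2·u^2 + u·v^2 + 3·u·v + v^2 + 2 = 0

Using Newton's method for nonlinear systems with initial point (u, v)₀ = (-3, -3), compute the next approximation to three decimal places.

At (-3, -3): F = (-53.000, 29.000).
Jacobian J = [[-2·u·v - 4·v, -u^2 - 4·u - 6·v + 4], [4·u + v^2 + 3·v, 2·u·v + 3·u + 2·v]].
At the point, J = [[-6.000, 25.000], [-12.000, 3.000]] (det J = 282.000).
Solving J·Δ = −F gives Δ = (3.135, 2.872).
Then the next iterate is (u, v)₁ = (0.135, -0.128).

(0.135, -0.128)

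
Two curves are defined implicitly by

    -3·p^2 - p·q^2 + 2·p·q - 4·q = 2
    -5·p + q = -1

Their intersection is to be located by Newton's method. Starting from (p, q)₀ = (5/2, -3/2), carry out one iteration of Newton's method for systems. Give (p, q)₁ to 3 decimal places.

At (5/2, -3/2): F = (-27.875, -13.000).
Jacobian J = [[-6·p - q^2 + 2·q, -2·p·q + 2·p - 4], [-5, 1]].
At the point, J = [[-20.250, 8.500], [-5.000, 1.000]] (det J = 22.250).
Solving J·Δ = −F gives Δ = (-3.713, -5.567).
Then the next iterate is (p, q)₁ = (-1.213, -7.067).

(-1.213, -7.067)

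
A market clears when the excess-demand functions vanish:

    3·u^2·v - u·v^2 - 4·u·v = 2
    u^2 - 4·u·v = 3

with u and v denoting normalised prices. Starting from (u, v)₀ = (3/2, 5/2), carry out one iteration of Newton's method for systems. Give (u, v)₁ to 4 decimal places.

At (3/2, 5/2): F = (-9.5000, -15.7500).
Jacobian J = [[6·u·v - v^2 - 4·v, 3·u^2 - 2·u·v - 4·u], [2·u - 4·v, -4·u]].
At the point, J = [[6.2500, -6.7500], [-7.0000, -6.0000]] (det J = -84.7500).
Solving J·Δ = −F gives Δ = (-0.5819, -1.9462).
Then the next iterate is (u, v)₁ = (0.9181, 0.5538).

(0.9181, 0.5538)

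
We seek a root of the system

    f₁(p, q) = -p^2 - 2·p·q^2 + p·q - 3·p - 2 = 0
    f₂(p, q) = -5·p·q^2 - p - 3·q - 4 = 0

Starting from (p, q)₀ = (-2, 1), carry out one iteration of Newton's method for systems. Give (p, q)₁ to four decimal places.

At (-2, 1): F = (2.0000, 5.0000).
Jacobian J = [[-2·p - 2·q^2 + q - 3, -4·p·q + p], [-5·q^2 - 1, -10·p·q - 3]].
At the point, J = [[0.0000, 6.0000], [-6.0000, 17.0000]] (det J = 36.0000).
Solving J·Δ = −F gives Δ = (-0.1111, -0.3333).
Then the next iterate is (p, q)₁ = (-2.1111, 0.6667).

(-2.1111, 0.6667)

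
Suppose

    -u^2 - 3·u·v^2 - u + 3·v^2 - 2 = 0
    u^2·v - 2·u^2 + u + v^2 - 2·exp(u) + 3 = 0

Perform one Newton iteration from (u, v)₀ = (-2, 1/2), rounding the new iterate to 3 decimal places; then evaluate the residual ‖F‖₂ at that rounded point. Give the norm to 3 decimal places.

At (-2, 1/2): F = (-1.750, -5.02067).
Jacobian J = [[-2·u - 3·v^2 - 1, -6·u·v + 6·v], [2·u·v - 4·u - 2·exp(u) + 1, u^2 + 2·v]].
At the point, J = [[2.250, 9.000], [6.72933, 5.000]] (det J = -49.31396).
Solving J·Δ = −F gives Δ = (0.739, 0.010).
Then the next iterate is (u, v)₁ = (-1.261, 0.510).
Re-evaluating at (-1.261, 0.510): F = (-0.56486, -0.93692), so ‖F‖₂ = 1.094.

1.094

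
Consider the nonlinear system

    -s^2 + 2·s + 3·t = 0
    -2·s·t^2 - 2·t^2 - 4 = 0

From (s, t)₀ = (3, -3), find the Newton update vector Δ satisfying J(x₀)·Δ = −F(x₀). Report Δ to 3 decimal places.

(-2.522, 0.638)

At (3, -3): F = (-12.000, -76.000).
Jacobian J = [[-2·s + 2, 3], [-2·t^2, -4·s·t - 4·t]].
At the point, J = [[-4.000, 3.000], [-18.000, 48.000]] (det J = -138.000).
Solving J·Δ = −F gives Δ = (-2.522, 0.638).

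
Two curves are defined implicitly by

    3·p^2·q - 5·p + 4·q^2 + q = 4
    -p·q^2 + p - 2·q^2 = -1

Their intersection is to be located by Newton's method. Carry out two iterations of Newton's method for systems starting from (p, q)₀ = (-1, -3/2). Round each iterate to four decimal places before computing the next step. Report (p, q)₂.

At (-1, -3/2): F = (4.0000, -2.2500).
Jacobian J = [[6·p·q - 5, 3·p^2 + 8·q + 1], [-q^2 + 1, -2·p·q - 4·q]].
At the point, J = [[4.0000, -8.0000], [-1.2500, 3.0000]] (det J = 2.0000).
Solving J·Δ = −F gives Δ = (3.0000, 2.0000).
Then the next iterate is (p, q)₁ = (2.0000, 0.5000).
Round to (2.0000, 0.5000) and repeat: F = (-6.5000, 2.0000), J = [[1.0000, 17.0000], [0.7500, -4.0000]].
Δ = (-0.4776, 0.4104), so (p, q)₂ = (1.5224, 0.9104).

(1.5224, 0.9104)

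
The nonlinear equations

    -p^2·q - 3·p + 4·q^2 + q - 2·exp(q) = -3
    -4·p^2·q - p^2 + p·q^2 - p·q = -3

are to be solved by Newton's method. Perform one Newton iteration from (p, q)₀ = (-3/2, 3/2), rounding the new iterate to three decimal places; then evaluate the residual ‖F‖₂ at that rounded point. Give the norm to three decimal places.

22.598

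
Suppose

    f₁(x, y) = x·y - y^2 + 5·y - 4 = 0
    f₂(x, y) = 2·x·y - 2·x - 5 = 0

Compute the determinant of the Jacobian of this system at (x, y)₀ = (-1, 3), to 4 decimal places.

2.0000

J = [[y, x - 2·y + 5], [2·y - 2, 2·x]].
At the point, J = [[3.0000, -2.0000], [4.0000, -2.0000]].
det J = 2.0000.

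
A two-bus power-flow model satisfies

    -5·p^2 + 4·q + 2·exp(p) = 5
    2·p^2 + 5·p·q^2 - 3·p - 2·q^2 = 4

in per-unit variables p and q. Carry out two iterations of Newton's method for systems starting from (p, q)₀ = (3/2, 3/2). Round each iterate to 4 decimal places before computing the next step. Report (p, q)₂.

At (3/2, 3/2): F = (-1.286622, 8.3750).
Jacobian J = [[-10·p + 2·exp(p), 4], [4·p + 5·q^2 - 3, 10·p·q - 4·q]].
At the point, J = [[-6.036622, 4.0000], [14.2500, 16.5000]] (det J = -156.604261).
Solving J·Δ = −F gives Δ = (-0.3495, -0.2058).
Then the next iterate is (p, q)₁ = (1.1505, 1.2942).
Round to (1.1505, 1.2942) and repeat: F = (-0.121906, 1.481064), J = [[-5.185455, 4.0000], [9.976768, 9.712971]].
Δ = (-0.0787, -0.0716), so (p, q)₂ = (1.0718, 1.2226).

(1.0718, 1.2226)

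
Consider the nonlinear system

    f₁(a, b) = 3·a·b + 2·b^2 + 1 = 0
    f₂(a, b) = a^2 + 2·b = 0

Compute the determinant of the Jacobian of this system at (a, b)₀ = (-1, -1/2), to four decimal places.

-13.0000

J = [[3·b, 3·a + 4·b], [2·a, 2]].
At the point, J = [[-1.5000, -5.0000], [-2.0000, 2.0000]].
det J = -13.0000.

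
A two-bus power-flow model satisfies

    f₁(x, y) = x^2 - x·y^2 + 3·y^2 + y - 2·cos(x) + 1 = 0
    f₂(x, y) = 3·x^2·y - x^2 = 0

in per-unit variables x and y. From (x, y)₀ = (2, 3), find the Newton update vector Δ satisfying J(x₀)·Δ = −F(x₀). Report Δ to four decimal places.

At (2, 3): F = (17.832294, 32.0000).
Jacobian J = [[2·x - y^2 + 2·sin(x), -2·x·y + 6·y + 1], [6·x·y - 2·x, 3·x^2]].
At the point, J = [[-3.181405, 7.0000], [32.0000, 12.0000]] (det J = -262.176862).
Solving J·Δ = −F gives Δ = (-0.0382, -2.5648).

(-0.0382, -2.5648)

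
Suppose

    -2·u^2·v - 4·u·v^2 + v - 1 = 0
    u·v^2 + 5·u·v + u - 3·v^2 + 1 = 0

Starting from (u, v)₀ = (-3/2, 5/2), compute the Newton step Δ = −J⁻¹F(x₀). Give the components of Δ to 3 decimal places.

At (-3/2, 5/2): F = (27.750, -47.375).
Jacobian J = [[-4·u·v - 4·v^2, -2·u^2 - 8·u·v + 1], [v^2 + 5·v + 1, 2·u·v + 5·u - 6·v]].
At the point, J = [[-10.000, 26.500], [19.750, -30.000]] (det J = -223.375).
Solving J·Δ = −F gives Δ = (1.893, -0.333).

(1.893, -0.333)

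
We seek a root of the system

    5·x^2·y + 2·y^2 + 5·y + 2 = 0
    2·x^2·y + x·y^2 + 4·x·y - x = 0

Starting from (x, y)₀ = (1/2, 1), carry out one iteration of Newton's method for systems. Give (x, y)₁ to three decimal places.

(0.733, -0.114)

At (1/2, 1): F = (10.250, 2.500).
Jacobian J = [[10·x·y, 5·x^2 + 4·y + 5], [4·x·y + y^2 + 4·y - 1, 2·x^2 + 2·x·y + 4·x]].
At the point, J = [[5.000, 10.250], [6.000, 3.500]] (det J = -44.000).
Solving J·Δ = −F gives Δ = (0.233, -1.114).
Then the next iterate is (x, y)₁ = (0.733, -0.114).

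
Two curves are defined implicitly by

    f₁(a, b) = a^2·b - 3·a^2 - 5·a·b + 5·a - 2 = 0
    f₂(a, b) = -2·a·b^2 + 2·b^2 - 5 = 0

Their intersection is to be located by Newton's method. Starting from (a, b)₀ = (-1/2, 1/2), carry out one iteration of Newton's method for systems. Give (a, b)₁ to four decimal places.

At (-1/2, 1/2): F = (-3.8750, -4.2500).
Jacobian J = [[2·a·b - 6·a - 5·b + 5, a^2 - 5·a], [-2·b^2, -4·a·b + 4·b]].
At the point, J = [[5.0000, 2.7500], [-0.5000, 3.0000]] (det J = 16.3750).
Solving J·Δ = −F gives Δ = (-0.0038, 1.4160).
Then the next iterate is (a, b)₁ = (-0.5038, 1.9160).

(-0.5038, 1.9160)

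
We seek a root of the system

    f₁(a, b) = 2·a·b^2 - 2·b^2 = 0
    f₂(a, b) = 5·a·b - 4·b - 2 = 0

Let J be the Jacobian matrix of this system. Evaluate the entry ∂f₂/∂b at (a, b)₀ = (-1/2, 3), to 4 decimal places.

-6.5000

∂f₂/∂b = 5·a - 4.
At (-1/2, 3) this is -6.5000.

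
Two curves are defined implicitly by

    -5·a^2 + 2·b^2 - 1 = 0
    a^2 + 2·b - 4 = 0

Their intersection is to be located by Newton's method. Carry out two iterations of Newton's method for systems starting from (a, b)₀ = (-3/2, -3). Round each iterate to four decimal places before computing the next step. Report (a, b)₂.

At (-3/2, -3): F = (5.7500, -7.7500).
Jacobian J = [[-10·a, 4·b], [2·a, 2]].
At the point, J = [[15.0000, -12.0000], [-3.0000, 2.0000]] (det J = -6.0000).
Solving J·Δ = −F gives Δ = (-13.5833, -16.5000).
Then the next iterate is (a, b)₁ = (-15.0833, -19.5000).
Round to (-15.0833, -19.5000) and repeat: F = (-378.029694, 184.505939), J = [[150.8330, -78.0000], [-30.1666, 2.0000]].
Δ = (6.6471, 8.0074), so (a, b)₂ = (-8.4362, -11.4926).

(-8.4362, -11.4926)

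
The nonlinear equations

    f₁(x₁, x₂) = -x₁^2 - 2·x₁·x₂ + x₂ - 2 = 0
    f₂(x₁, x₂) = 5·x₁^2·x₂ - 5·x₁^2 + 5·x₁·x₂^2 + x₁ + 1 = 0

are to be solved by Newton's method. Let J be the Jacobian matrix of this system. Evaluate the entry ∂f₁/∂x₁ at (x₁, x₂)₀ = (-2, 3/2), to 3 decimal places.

∂f₁/∂x₁ = -2·x₁ - 2·x₂.
At (-2, 3/2) this is 1.000.

1.000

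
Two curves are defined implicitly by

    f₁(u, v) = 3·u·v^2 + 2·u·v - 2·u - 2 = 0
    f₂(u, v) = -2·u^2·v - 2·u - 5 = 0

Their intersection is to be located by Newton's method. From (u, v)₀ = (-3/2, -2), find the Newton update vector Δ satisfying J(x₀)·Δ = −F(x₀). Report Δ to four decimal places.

(0.3033, 0.6120)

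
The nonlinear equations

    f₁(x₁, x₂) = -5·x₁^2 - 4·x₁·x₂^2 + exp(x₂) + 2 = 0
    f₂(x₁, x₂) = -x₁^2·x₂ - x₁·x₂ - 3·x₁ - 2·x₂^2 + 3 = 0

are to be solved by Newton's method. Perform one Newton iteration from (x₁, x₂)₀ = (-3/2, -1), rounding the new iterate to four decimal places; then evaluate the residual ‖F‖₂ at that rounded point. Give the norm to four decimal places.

16.3893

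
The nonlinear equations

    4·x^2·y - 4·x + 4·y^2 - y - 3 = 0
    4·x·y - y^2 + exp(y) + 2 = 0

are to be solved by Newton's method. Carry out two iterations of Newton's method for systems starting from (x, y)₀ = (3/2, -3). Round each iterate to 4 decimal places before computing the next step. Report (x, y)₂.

(0.5513, -1.0163)

At (3/2, -3): F = (3.0000, -24.950213).
Jacobian J = [[8·x·y - 4, 4·x^2 + 8·y - 1], [4·y, 4·x - 2·y + exp(y)]].
At the point, J = [[-40.0000, -16.0000], [-12.0000, 12.049787]] (det J = -673.991483).
Solving J·Δ = −F gives Δ = (-0.5387, 1.5342).
Then the next iterate is (x, y)₁ = (0.9613, -1.4658).
Round to (0.9613, -1.4658) and repeat: F = (-2.203291, -5.553971), J = [[-15.272588, -9.030009], [-5.8632, 7.007693]].
Δ = (-0.4100, 0.4495), so (x, y)₂ = (0.5513, -1.0163).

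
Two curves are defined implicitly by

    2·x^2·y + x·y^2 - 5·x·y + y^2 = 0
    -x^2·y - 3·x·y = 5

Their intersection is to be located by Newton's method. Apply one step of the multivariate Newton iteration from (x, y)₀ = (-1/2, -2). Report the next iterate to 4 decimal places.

At (-1/2, -2): F = (-4.0000, -7.5000).
Jacobian J = [[4·x·y + y^2 - 5·y, 2·x^2 + 2·x·y - 5·x + 2·y], [-2·x·y - 3·y, -x^2 - 3·x]].
At the point, J = [[18.0000, 1.0000], [4.0000, 1.2500]] (det J = 18.5000).
Solving J·Δ = −F gives Δ = (-0.1351, 6.4324).
Then the next iterate is (x, y)₁ = (-0.6351, 4.4324).

(-0.6351, 4.4324)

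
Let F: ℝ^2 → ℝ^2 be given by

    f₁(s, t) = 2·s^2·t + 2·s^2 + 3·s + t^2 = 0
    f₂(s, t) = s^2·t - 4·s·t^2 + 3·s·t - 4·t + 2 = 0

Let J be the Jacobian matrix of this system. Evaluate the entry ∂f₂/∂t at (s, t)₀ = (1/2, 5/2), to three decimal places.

-12.250

∂f₂/∂t = s^2 - 8·s·t + 3·s - 4.
At (1/2, 5/2) this is -12.250.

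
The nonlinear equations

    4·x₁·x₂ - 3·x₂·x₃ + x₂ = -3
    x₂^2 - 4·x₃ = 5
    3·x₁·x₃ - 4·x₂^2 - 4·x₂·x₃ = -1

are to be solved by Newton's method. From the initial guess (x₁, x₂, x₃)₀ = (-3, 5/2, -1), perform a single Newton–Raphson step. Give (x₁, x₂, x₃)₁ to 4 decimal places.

At (-3, 5/2, -1): F = (-17.0000, 5.2500, -5.0000).
Jacobian J = [[4·x₂, 4·x₁ - 3·x₃ + 1, -3·x₂], [0, 2·x₂, -4], [3·x₃, -8·x₂ - 4·x₃, 3·x₁ - 4·x₂]].
At the point, J = [[10.0000, -8.0000, -7.5000], [0.0000, 5.0000, -4.0000], [-3.0000, -16.0000, -19.0000]] (det J = -1798.5000).
Solving J·Δ = −F gives Δ = (1.2163, -0.8449, 0.2563).
Then the next iterate is (x₁, x₂, x₃)₁ = (-1.7837, 1.6551, -0.7437).

(-1.7837, 1.6551, -0.7437)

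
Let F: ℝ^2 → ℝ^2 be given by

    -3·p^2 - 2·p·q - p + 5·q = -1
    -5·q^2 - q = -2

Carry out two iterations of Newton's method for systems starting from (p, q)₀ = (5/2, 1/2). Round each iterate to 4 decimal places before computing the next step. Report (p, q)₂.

At (5/2, 1/2): F = (-20.2500, 0.2500).
Jacobian J = [[-6·p - 2·q - 1, -2·p + 5], [0, -10·q - 1]].
At the point, J = [[-17.0000, 0.0000], [0.0000, -6.0000]] (det J = 102.0000).
Solving J·Δ = −F gives Δ = (-1.1912, 0.0417).
Then the next iterate is (p, q)₁ = (1.3088, 0.5417).
Round to (1.3088, 0.5417) and repeat: F = (-4.157126, -0.008894), J = [[-9.9362, 2.3824], [0.0000, -6.4170]].
Δ = (-0.4187, -0.0014), so (p, q)₂ = (0.8901, 0.5403).

(0.8901, 0.5403)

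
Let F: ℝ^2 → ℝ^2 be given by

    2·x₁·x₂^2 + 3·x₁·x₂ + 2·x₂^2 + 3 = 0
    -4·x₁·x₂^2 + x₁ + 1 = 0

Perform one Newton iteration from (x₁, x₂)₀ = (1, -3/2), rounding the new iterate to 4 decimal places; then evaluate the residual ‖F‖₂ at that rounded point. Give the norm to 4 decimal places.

At (1, -3/2): F = (7.5000, -7.0000).
Jacobian J = [[2·x₂^2 + 3·x₂, 4·x₁·x₂ + 3·x₁ + 4·x₂], [-4·x₂^2 + 1, -8·x₁·x₂]].
At the point, J = [[0.0000, -9.0000], [-8.0000, 12.0000]] (det J = -72.0000).
Solving J·Δ = −F gives Δ = (0.3750, 0.8333).
Then the next iterate is (x₁, x₂)₁ = (1.3750, -0.6667).
Re-evaluating at (1.3750, -0.6667): F = (2.361185, -0.069689), so ‖F‖₂ = 2.3622.

2.3622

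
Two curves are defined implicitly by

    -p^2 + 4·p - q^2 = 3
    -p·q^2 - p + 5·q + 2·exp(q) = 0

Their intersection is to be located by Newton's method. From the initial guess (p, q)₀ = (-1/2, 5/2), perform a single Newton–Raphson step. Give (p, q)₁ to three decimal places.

(0.833, 1.533)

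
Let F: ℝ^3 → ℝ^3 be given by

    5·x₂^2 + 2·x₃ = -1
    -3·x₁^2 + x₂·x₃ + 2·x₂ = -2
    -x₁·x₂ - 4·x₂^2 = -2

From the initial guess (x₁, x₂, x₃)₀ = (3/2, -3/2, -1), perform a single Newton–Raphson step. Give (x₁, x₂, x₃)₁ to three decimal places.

At (3/2, -3/2, -1): F = (10.250, -6.250, -4.750).
Jacobian J = [[0, 10·x₂, 2], [-6·x₁, x₃ + 2, x₂], [-x₂, -x₁ - 8·x₂, 0]].
At the point, J = [[0.000, -15.000, 2.000], [-9.000, 1.000, -1.500], [1.500, 10.500, 0.000]] (det J = -158.250).
Solving J·Δ = −F gives Δ = (-0.425, 0.513, -1.277).
Then the next iterate is (x₁, x₂, x₃)₁ = (1.075, -0.987, -2.277).

(1.075, -0.987, -2.277)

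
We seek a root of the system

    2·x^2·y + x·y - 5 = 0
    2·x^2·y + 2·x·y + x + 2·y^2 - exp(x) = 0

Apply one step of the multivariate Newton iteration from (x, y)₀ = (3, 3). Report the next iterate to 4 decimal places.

(2.3966, 1.3587)

At (3, 3): F = (58.0000, 72.914463).
Jacobian J = [[4·x·y + y, 2·x^2 + x], [4·x·y + 2·y - exp(x) + 1, 2·x^2 + 2·x + 4·y]].
At the point, J = [[39.0000, 21.0000], [22.914463, 36.0000]] (det J = 922.796275).
Solving J·Δ = −F gives Δ = (-0.6034, -1.6413).
Then the next iterate is (x, y)₁ = (2.3966, 1.3587).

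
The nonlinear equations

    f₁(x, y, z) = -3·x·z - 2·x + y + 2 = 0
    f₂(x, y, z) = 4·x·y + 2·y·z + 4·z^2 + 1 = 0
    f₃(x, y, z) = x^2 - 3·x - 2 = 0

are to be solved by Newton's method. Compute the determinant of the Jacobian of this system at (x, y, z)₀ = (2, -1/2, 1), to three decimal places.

67.000

J = [[-3·z - 2, 1, -3·x], [4·y, 4·x + 2·z, 2·y + 8·z], [2·x - 3, 0, 0]].
At the point, J = [[-5.000, 1.000, -6.000], [-2.000, 10.000, 7.000], [1.000, 0.000, 0.000]].
det J = 67.000.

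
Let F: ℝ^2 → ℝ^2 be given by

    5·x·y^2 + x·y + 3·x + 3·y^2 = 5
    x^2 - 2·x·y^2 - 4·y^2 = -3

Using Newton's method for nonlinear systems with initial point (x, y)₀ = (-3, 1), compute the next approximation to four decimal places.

At (-3, 1): F = (-29.0000, 14.0000).
Jacobian J = [[5·y^2 + y + 3, 10·x·y + x + 6·y], [2·x - 2·y^2, -4·x·y - 8·y]].
At the point, J = [[9.0000, -27.0000], [-8.0000, 4.0000]] (det J = -180.0000).
Solving J·Δ = −F gives Δ = (1.4556, -0.5889).
Then the next iterate is (x, y)₁ = (-1.5444, 0.4111).

(-1.5444, 0.4111)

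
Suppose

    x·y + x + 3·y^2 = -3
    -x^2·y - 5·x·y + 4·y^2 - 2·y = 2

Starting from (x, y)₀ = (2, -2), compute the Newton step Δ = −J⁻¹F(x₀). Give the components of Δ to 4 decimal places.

(-0.2075, 1.3208)

At (2, -2): F = (13.0000, 46.0000).
Jacobian J = [[y + 1, x + 6·y], [-2·x·y - 5·y, -x^2 - 5·x + 8·y - 2]].
At the point, J = [[-1.0000, -10.0000], [18.0000, -32.0000]] (det J = 212.0000).
Solving J·Δ = −F gives Δ = (-0.2075, 1.3208).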